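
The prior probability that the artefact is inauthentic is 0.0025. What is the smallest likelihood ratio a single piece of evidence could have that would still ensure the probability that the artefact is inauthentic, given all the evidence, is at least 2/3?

Prior odds = 0.0025/0.9975 = 1/399.
Target odds = (2/3)/(1/3) = 2.
Required Bayes factor = 2 ÷ (1/399) = 798.

798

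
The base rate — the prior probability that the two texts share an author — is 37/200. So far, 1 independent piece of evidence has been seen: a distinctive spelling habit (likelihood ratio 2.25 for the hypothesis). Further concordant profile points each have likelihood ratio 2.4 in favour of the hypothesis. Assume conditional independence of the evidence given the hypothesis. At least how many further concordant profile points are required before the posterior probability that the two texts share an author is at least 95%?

Prior odds = 0.185/0.815 = 37/163.
Bayes factor of the evidence already in hand = 2.25.
Odds after that evidence = (37/163) × 2.25 = 333/652.
Target odds = 0.95/0.05 = 19.
Need 2.4ⁿ ≥ 19 ÷ (333/652) = 12388/333.
2.4⁴ = 33.1776 falls short of 12388/333 but 2.4⁵ = 79.62624 reaches it, so n = 5.

5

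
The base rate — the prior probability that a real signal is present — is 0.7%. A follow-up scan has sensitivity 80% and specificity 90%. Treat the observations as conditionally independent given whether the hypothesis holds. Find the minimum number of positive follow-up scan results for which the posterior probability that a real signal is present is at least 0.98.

Prior odds: 0.007 ÷ 0.993 = 7/993.
False-positive rate = 1 − 0.9 = 0.1; likelihood ratio of a positive = 0.8/0.1 = 8.
Target odds: 0.98 ÷ 0.02 = 49.
Need (7/993) × 8ⁿ ≥ 49, i.e. 8ⁿ ≥ 6951.
8⁴ = 4096 falls short of 6951 but 8⁵ = 32768 reaches it, so n = 5.

5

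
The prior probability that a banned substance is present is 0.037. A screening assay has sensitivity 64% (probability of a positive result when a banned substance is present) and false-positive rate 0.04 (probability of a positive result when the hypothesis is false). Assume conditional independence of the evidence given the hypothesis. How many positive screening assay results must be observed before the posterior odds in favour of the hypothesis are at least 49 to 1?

3

Prior odds: 0.037 ÷ 0.963 = 37/963.
Likelihood ratio of a positive result = 0.64/0.04 = 16.
Target odds = 49.
Require 16ⁿ ≥ 49 ÷ (37/963) = 47187/37.
16² = 256 falls short of 47187/37 but 16³ = 4096 reaches it, so n = 3.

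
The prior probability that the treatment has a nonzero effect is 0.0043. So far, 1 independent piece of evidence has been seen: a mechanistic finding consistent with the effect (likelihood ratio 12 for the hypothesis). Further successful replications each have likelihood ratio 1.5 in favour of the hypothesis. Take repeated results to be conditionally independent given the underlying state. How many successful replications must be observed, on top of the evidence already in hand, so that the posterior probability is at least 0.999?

25

Prior odds = 0.0043/0.9957 = 43/9957.
Bayes factor of the evidence already in hand = 12.
Odds after that evidence = (43/9957) × 12 = 172/3319.
Target odds = 0.999/0.001 = 999.
Need 1.5ⁿ ≥ 999 ÷ (172/3319) = 3315681/172.
1.5²⁴ ≈16834.1 falls short of 3315681/172 but 1.5²⁵ ≈25251.2 reaches it, so n = 25.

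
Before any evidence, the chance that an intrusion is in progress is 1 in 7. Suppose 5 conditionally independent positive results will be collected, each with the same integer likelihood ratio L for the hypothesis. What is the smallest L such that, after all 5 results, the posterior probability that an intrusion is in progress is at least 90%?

Prior odds = (1/7)/(6/7) = 1/6.
Target odds = 0.9/0.1 = 9.
Need L⁵ ≥ 9 ÷ (1/6) = 54.
2⁵ = 32 < 54 ≤ 243 = 3⁵, so L = 3.

3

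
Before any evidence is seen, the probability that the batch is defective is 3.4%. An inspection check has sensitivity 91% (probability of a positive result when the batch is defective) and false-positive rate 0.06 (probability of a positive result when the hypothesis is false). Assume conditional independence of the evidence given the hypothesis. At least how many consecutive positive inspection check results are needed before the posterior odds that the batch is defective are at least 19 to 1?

Prior odds = 0.034/0.966 = 17/483.
Likelihood ratio of a positive result = 0.91/0.06 = 91/6.
Target odds = 19.
Need (17/483) × (91/6)ⁿ ≥ 19, i.e. (91/6)ⁿ ≥ 9177/17.
(91/6)² = 8281/36 falls short of 9177/17 but (91/6)³ = 753571/216 reaches it, so n = 3.

3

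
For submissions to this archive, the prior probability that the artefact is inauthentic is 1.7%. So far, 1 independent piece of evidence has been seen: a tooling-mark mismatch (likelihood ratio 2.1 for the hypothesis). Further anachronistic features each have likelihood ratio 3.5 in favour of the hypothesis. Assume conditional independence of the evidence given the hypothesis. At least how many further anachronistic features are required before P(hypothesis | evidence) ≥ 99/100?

Prior odds = 0.017/0.983 = 17/983.
Bayes factor of the evidence already in hand = 2.1.
Odds after that evidence = (17/983) × 2.1 = 357/9830.
Target odds = 0.99/0.01 = 99.
Need 3.5ⁿ ≥ 99 ÷ (357/9830) = 324390/119.
3.5⁶ = 1838.265625 falls short of 324390/119 but 3.5⁷ = 823543/128 reaches it, so n = 7.

7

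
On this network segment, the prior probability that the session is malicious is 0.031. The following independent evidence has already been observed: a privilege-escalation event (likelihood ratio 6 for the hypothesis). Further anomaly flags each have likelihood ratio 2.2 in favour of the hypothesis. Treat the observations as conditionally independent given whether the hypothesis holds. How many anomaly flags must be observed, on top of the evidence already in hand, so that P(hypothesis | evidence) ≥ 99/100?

Prior odds = 0.031/0.969 = 31/969.
Bayes factor of the evidence already in hand = 6.
Odds after that evidence = (31/969) × 6 = 62/323.
Target odds = 0.99/0.01 = 99.
Need 2.2ⁿ ≥ 99 ÷ (62/323) = 31977/62.
2.2⁷ = 19487171/78125 falls short of 31977/62 but 2.2⁸ = 214358881/390625 reaches it, so n = 8.

8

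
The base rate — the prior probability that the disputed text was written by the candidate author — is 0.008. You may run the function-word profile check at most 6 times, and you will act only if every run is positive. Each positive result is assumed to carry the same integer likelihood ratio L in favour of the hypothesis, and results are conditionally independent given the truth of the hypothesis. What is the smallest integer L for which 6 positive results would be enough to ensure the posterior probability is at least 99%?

Prior odds = 0.008/0.992 = 1/124.
Target odds = 0.99/0.01 = 99.
Need L⁶ ≥ 99 ÷ (1/124) = 12276.
4⁶ = 4096 < 12276 ≤ 15625 = 5⁶, so L = 5.

5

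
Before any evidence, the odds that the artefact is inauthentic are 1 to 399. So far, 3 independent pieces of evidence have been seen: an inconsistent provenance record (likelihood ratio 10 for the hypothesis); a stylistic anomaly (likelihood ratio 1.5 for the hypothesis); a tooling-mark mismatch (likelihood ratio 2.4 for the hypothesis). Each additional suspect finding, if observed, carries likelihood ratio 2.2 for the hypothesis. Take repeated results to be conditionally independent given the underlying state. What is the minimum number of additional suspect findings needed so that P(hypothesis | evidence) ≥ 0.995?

10

Prior odds = 1/399.
Combined Bayes factor of the evidence already in hand = 10 × 1.5 × 2.4 = 36.
Odds after that evidence = (1/399) × 36 = 12/133.
Target odds = 0.995/0.005 = 199.
Need 2.2ⁿ ≥ 199 ÷ (12/133) = 26467/12.
2.2⁹ ≈1207.27 falls short of 26467/12 but 2.2¹⁰ ≈2655.99 reaches it, so n = 10.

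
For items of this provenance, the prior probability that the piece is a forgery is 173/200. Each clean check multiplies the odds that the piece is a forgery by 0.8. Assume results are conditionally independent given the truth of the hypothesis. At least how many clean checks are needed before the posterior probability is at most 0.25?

Prior odds: 0.865 ÷ 0.135 = 173/27.
Likelihood ratio per clean check = 0.8.
Target odds: 0.25 ÷ 0.75 = 1/3.
Require 0.8ⁿ ≤ 1/3 ÷ (173/27) = 9/173.
0.8¹³ ≈0.0549756 is still above 9/173 but 0.8¹⁴ ≈0.0439805 is at or below it, so n = 14.

14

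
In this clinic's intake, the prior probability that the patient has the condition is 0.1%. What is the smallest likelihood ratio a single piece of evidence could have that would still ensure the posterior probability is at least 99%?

98901

Prior odds = 0.001/0.999 = 1/999.
Target odds = 0.99/0.01 = 99.
Required Bayes factor = 99 ÷ (1/999) = 98901.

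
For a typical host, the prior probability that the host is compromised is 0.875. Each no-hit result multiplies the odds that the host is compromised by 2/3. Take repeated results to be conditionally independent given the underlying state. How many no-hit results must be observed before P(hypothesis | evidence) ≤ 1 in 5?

Prior odds = 0.875/0.125 = 7.
Likelihood ratio per no-hit result = 2/3.
Target odds: 0.2 ÷ 0.8 = 0.25.
Require (2/3)ⁿ ≤ 0.25 ÷ 7 = 1/28.
(2/3)⁸ = 256/6561 is still above 1/28 but (2/3)⁹ = 512/19683 is at or below it, so n = 9.

9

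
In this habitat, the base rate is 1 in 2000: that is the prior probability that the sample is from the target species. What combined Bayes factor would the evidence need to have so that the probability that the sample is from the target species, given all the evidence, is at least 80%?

7996

Prior odds = 0.0005/0.9995 = 1/1999.
Target odds = 0.8/0.2 = 4.
Required Bayes factor = 4 ÷ (1/1999) = 7996.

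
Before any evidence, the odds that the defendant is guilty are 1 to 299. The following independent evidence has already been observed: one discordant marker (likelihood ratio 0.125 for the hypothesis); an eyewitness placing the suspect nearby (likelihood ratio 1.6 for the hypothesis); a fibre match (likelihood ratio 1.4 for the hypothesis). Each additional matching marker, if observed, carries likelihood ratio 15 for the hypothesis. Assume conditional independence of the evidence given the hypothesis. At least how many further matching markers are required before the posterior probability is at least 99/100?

Prior odds = 1/299.
Combined Bayes factor of the evidence already in hand = 0.125 × 1.6 × 1.4 = 0.28.
Odds after that evidence = (1/299) × 0.28 = 7/7475.
Target odds = 0.99/0.01 = 99.
Need 15ⁿ ≥ 99 ÷ (7/7475) = 740025/7.
15⁴ = 50625 falls short of 740025/7 but 15⁵ = 759375 reaches it, so n = 5.

5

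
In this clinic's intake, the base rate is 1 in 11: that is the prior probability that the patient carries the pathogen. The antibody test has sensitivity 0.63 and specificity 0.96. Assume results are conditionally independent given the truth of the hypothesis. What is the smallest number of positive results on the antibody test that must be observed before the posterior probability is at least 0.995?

3

Prior odds: (1/11) ÷ (10/11) = 0.1.
False-positive rate = 1 − 0.96 = 0.04; likelihood ratio of a positive = 0.63/0.04 = 15.75.
Target posterior odds = 0.995/0.005 = 199.
Require 15.75ⁿ ≥ 199 ÷ 0.1 = 1990.
15.75² = 248.0625 falls short of 1990 but 15.75³ = 3906.984375 reaches it, so n = 3.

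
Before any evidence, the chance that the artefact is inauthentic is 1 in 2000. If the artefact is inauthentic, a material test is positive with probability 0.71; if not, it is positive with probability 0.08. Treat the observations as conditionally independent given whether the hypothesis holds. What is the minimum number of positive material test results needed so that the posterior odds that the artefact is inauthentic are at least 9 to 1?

Prior odds = 0.0005/0.9995 = 1/1999.
Likelihood ratio of a positive = 0.71/0.08 = 8.875.
Target odds = 9.
Need (1/1999) × 8.875ⁿ ≥ 9, i.e. 8.875ⁿ ≥ 17991.
8.875⁴ = 25411681/4096 falls short of 17991 but 8.875⁵ ≈55060.7 reaches it, so n = 5.

5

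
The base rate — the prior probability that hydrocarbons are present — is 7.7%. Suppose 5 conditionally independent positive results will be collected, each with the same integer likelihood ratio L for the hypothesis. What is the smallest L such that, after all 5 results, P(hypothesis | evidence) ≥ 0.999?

7

Prior odds = 0.077/0.923 = 77/923.
Target odds = 0.999/0.001 = 999.
Need L⁵ ≥ 999 ÷ (77/923) = 922077/77.
6⁵ = 7776 < 922077/77 ≤ 16807 = 7⁵, so L = 7.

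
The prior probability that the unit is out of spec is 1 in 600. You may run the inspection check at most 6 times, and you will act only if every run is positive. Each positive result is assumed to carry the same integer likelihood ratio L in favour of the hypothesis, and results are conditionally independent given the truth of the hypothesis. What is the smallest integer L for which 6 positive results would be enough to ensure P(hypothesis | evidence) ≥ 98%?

6

Prior odds = (1/600)/(599/600) = 1/599.
Target odds = 0.98/0.02 = 49.
Need L⁶ ≥ 49 ÷ (1/599) = 29351.
5⁶ = 15625 < 29351 ≤ 46656 = 6⁶, so L = 6.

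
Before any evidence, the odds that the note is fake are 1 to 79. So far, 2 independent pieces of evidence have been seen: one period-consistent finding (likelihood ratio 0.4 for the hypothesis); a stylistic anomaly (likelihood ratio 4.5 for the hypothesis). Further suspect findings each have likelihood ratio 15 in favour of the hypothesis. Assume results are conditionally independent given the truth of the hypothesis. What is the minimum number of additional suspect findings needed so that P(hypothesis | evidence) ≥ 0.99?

Prior odds = 1/79.
Combined Bayes factor of the evidence already in hand = 0.4 × 4.5 = 1.8.
Odds after that evidence = (1/79) × 1.8 = 9/395.
Target odds = 0.99/0.01 = 99.
Need 15ⁿ ≥ 99 ÷ (9/395) = 4345.
15³ = 3375 falls short of 4345 but 15⁴ = 50625 reaches it, so n = 4.

4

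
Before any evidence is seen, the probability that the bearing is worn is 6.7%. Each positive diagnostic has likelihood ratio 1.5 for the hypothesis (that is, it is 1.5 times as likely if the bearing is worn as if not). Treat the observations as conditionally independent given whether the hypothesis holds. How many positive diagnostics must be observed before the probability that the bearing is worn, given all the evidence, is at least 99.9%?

Prior odds: 0.067 ÷ 0.933 = 67/933.
Likelihood ratio per positive diagnostic = 1.5.
Target odds: 0.999 ÷ 0.001 = 999.
Need (67/933) × 1.5ⁿ ≥ 999, i.e. 1.5ⁿ ≥ 932067/67.
1.5²³ ≈11222.7 falls short of 932067/67 but 1.5²⁴ ≈16834.1 reaches it, so n = 24.

24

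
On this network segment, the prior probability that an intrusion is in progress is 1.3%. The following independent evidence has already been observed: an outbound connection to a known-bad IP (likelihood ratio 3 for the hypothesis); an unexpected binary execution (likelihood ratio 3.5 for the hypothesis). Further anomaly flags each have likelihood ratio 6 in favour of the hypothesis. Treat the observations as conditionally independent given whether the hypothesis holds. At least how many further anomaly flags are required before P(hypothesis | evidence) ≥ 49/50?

4

Prior odds = 0.013/0.987 = 13/987.
Combined Bayes factor of the evidence already in hand = 3 × 3.5 = 10.5.
Odds after that evidence = (13/987) × 10.5 = 13/94.
Target odds = 0.98/0.02 = 49.
Need 6ⁿ ≥ 49 ÷ (13/94) = 4606/13.
6³ = 216 falls short of 4606/13 but 6⁴ = 1296 reaches it, so n = 4.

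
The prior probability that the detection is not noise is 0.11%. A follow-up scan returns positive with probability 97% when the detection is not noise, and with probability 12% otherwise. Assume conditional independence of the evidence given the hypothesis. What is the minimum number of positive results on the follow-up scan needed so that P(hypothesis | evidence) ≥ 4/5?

Prior odds: 0.0011 ÷ 0.9989 = 11/9989.
Likelihood ratio of a positive result = 0.97/0.12 = 97/12.
Target odds: 0.8 ÷ 0.2 = 4.
Require (97/12)ⁿ ≥ 4 ÷ (11/9989) = 39956/11.
(97/12)³ = 912673/1728 falls short of 39956/11 but (97/12)⁴ = 88529281/20736 reaches it, so n = 4.

4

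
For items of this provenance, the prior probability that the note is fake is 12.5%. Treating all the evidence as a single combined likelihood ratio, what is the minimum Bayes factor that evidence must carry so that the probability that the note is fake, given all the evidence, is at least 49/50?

343

Prior odds = 0.125/0.875 = 1/7.
Target odds = 0.98/0.02 = 49.
Required Bayes factor = 49 ÷ (1/7) = 343.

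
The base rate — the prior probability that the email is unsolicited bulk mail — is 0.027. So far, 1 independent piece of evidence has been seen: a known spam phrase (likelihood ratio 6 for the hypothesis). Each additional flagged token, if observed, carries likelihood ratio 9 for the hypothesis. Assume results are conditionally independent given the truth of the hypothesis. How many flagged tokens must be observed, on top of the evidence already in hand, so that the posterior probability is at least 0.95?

Prior odds = 0.027/0.973 = 27/973.
Bayes factor of the evidence already in hand = 6.
Odds after that evidence = (27/973) × 6 = 162/973.
Target odds = 0.95/0.05 = 19.
Need 9ⁿ ≥ 19 ÷ (162/973) = 18487/162.
9² = 81 falls short of 18487/162 but 9³ = 729 reaches it, so n = 3.

3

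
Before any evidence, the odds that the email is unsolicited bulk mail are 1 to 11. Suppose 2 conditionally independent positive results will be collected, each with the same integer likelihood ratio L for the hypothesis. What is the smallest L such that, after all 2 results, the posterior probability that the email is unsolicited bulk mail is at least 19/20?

Prior odds = 1/11.
Target odds = 0.95/0.05 = 19.
Need L² ≥ 19 ÷ (1/11) = 209.
14² = 196 < 209 ≤ 225 = 15², so L = 15.

15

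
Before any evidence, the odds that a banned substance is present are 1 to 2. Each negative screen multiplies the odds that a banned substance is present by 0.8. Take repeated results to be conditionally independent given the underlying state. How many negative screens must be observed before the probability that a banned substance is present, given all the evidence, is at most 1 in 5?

Prior odds = 0.5.
Likelihood ratio per negative screen = 0.8.
Target odds: 0.2 ÷ 0.8 = 0.25.
Need 0.5 × 0.8ⁿ ≤ 0.25, i.e. 0.8ⁿ ≤ 0.5.
0.8³ = 0.512 is still above 0.5 but 0.8⁴ = 0.4096 is at or below it, so n = 4.

4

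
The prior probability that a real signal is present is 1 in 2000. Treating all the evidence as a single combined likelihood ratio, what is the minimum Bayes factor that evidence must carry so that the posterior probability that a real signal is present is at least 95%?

Prior odds = 0.0005/0.9995 = 1/1999.
Target odds = 0.95/0.05 = 19.
Required Bayes factor = 19 ÷ (1/1999) = 37981.

37981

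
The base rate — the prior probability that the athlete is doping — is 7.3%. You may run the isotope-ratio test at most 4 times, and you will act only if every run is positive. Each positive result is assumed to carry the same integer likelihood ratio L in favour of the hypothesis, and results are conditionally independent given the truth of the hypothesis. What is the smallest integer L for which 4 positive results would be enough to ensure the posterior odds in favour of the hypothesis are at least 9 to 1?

4

Prior odds = 0.073/0.927 = 73/927.
Target odds = 9.
Need L⁴ ≥ 9 ÷ (73/927) = 8343/73.
3⁴ = 81 < 8343/73 ≤ 256 = 4⁴, so L = 4.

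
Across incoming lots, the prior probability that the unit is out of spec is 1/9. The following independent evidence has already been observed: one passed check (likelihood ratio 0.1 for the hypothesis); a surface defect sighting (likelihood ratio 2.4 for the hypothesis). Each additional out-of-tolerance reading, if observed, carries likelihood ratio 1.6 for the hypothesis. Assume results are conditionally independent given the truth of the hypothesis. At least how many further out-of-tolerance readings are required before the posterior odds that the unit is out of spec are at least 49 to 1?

Prior odds = (1/9)/(8/9) = 0.125.
Combined Bayes factor of the evidence already in hand = 0.1 × 2.4 = 0.24.
Odds after that evidence = 0.125 × 0.24 = 0.03.
Target odds = 49.
Need 1.6ⁿ ≥ 49 ÷ 0.03 = 4900/3.
1.6¹⁵ ≈1152.92 falls short of 4900/3 but 1.6¹⁶ ≈1844.67 reaches it, so n = 16.

16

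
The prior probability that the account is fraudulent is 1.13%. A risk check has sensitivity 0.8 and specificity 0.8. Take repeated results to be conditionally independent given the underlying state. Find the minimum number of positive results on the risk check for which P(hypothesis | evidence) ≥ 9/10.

5

Prior odds = 0.0113/0.9887 = 113/9887.
False-positive rate = 1 − 0.8 = 0.2; likelihood ratio of a positive = 0.8/0.2 = 4.
Target odds: 0.9 ÷ 0.1 = 9.
Require 4ⁿ ≥ 9 ÷ (113/9887) = 88983/113.
4⁴ = 256 falls short of 88983/113 but 4⁵ = 1024 reaches it, so n = 5.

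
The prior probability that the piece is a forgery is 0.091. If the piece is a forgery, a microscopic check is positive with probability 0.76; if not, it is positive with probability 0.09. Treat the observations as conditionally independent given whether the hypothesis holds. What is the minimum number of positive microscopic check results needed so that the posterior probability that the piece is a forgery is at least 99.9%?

Prior odds = 0.091/0.909 = 91/909.
Likelihood ratio of a positive = 0.76/0.09 = 76/9.
Target posterior odds = 0.999/0.001 = 999.
Require (76/9)ⁿ ≥ 999 ÷ (91/909) = 908091/91.
(76/9)⁴ = 33362176/6561 falls short of 908091/91 but (76/9)⁵ ≈42939.3 reaches it, so n = 5.

5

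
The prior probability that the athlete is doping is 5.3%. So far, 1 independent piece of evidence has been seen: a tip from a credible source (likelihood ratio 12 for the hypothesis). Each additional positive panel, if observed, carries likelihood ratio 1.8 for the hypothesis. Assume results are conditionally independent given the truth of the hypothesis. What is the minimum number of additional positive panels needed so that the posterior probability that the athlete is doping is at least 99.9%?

13

Prior odds = 0.053/0.947 = 53/947.
Bayes factor of the evidence already in hand = 12.
Odds after that evidence = (53/947) × 12 = 636/947.
Target odds = 0.999/0.001 = 999.
Need 1.8ⁿ ≥ 999 ÷ (636/947) = 315351/212.
1.8¹² ≈1156.83 falls short of 315351/212 but 1.8¹³ ≈2082.3 reaches it, so n = 13.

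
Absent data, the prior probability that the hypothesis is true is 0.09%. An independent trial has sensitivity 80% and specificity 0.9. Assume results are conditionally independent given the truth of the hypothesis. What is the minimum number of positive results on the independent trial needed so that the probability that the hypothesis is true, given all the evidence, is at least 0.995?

Prior odds = 0.0009/0.9991 = 9/9991.
False-positive rate = 1 − 0.9 = 0.1; likelihood ratio of a positive = 0.8/0.1 = 8.
Target odds: 0.995 ÷ 0.005 = 199.
Require 8ⁿ ≥ 199 ÷ (9/9991) = 1988209/9.
8⁵ = 32768 falls short of 1988209/9 but 8⁶ = 262144 reaches it, so n = 6.

6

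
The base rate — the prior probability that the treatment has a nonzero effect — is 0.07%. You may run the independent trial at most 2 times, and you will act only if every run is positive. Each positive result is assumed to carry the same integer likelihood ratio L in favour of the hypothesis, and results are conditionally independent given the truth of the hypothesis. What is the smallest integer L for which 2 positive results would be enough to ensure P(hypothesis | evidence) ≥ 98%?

265

Prior odds = 0.0007/0.9993 = 7/9993.
Target odds = 0.98/0.02 = 49.
Need L² ≥ 49 ÷ (7/9993) = 69951.
264² = 69696 < 69951 ≤ 70225 = 265², so L = 265.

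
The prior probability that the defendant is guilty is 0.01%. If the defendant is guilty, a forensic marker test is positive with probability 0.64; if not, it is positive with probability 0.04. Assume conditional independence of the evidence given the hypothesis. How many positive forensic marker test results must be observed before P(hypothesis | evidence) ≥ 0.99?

5

Prior odds: 0.0001 ÷ 0.9999 = 1/9999.
Likelihood ratio of a positive = 0.64/0.04 = 16.
Target odds: 0.99 ÷ 0.01 = 99.
Need (1/9999) × 16ⁿ ≥ 99, i.e. 16ⁿ ≥ 989901.
16⁴ = 65536 falls short of 989901 but 16⁵ = 1048576 reaches it, so n = 5.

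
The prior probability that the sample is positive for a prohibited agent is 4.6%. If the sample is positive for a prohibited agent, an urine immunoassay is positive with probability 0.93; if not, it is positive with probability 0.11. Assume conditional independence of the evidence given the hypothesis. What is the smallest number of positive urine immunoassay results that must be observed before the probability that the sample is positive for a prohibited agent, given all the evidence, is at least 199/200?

4

Prior odds: 0.046 ÷ 0.954 = 23/477.
Likelihood ratio of a positive = 0.93/0.11 = 93/11.
Target odds: 0.995 ÷ 0.005 = 199.
Need (23/477) × (93/11)ⁿ ≥ 199, i.e. (93/11)ⁿ ≥ 94923/23.
(93/11)³ = 804357/1331 falls short of 94923/23 but (93/11)⁴ = 74805201/14641 reaches it, so n = 4.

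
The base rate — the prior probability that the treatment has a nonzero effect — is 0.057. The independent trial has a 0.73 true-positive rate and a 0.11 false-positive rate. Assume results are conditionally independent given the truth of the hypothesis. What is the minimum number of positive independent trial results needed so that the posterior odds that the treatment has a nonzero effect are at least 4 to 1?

Prior odds = 0.057/0.943 = 57/943.
Likelihood ratio of a positive result = 0.73/0.11 = 73/11.
Target odds = 4.
Require (73/11)ⁿ ≥ 4 ÷ (57/943) = 3772/57.
(73/11)² = 5329/121 falls short of 3772/57 but (73/11)³ = 389017/1331 reaches it, so n = 3.

3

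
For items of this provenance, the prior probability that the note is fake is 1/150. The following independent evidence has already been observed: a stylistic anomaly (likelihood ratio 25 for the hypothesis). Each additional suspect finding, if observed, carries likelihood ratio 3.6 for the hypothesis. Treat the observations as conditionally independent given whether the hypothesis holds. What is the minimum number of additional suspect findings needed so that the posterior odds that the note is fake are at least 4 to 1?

3

Prior odds = (1/150)/(149/150) = 1/149.
Bayes factor of the evidence already in hand = 25.
Odds after that evidence = (1/149) × 25 = 25/149.
Target odds = 4.
Need 3.6ⁿ ≥ 4 ÷ (25/149) = 23.84.
3.6² = 12.96 falls short of 23.84 but 3.6³ = 46.656 reaches it, so n = 3.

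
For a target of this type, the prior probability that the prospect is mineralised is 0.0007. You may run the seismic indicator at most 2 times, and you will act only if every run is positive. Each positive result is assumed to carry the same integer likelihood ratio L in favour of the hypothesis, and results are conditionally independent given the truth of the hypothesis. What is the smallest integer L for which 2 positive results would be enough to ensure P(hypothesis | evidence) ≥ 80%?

76

Prior odds = 0.0007/0.9993 = 7/9993.
Target odds = 0.8/0.2 = 4.
Need L² ≥ 4 ÷ (7/9993) = 39972/7.
75² = 5625 < 39972/7 ≤ 5776 = 76², so L = 76.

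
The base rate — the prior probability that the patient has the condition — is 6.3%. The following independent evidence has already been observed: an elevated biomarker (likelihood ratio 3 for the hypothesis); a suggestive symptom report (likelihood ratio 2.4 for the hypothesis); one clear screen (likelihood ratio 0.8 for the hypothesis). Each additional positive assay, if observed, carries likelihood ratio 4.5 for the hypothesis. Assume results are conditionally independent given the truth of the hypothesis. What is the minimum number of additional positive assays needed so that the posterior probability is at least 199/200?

Prior odds = 0.063/0.937 = 63/937.
Combined Bayes factor of the evidence already in hand = 3 × 2.4 × 0.8 = 5.76.
Odds after that evidence = (63/937) × 5.76 = 9072/23425.
Target odds = 0.995/0.005 = 199.
Need 4.5ⁿ ≥ 199 ÷ (9072/23425) = 4661575/9072.
4.5⁴ = 410.0625 falls short of 4661575/9072 but 4.5⁵ = 1845.28125 reaches it, so n = 5.

5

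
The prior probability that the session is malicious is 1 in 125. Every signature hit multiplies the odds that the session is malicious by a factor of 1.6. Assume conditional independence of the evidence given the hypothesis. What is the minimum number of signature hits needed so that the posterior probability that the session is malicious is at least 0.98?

19

Prior odds: 0.008 ÷ 0.992 = 1/124.
Likelihood ratio per signature hit = 1.6.
Target posterior odds = 0.98/0.02 = 49.
Require 1.6ⁿ ≥ 49 ÷ (1/124) = 6076.
1.6¹⁸ ≈4722.37 falls short of 6076 but 1.6¹⁹ ≈7555.79 reaches it, so n = 19.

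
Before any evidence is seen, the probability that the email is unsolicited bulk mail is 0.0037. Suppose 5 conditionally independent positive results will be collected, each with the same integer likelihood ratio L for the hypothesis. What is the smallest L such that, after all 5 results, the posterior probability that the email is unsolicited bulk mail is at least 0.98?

Prior odds = 0.0037/0.9963 = 37/9963.
Target odds = 0.98/0.02 = 49.
Need L⁵ ≥ 49 ÷ (37/9963) = 488187/37.
6⁵ = 7776 < 488187/37 ≤ 16807 = 7⁵, so L = 7.

7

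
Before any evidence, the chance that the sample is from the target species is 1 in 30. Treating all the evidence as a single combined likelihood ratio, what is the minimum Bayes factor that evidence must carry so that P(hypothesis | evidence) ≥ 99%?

2871

Prior odds = (1/30)/(29/30) = 1/29.
Target odds = 0.99/0.01 = 99.
Required Bayes factor = 99 ÷ (1/29) = 2871.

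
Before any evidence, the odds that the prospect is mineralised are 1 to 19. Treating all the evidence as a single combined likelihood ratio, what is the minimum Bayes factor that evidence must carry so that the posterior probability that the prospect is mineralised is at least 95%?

361

Prior odds = 1/19.
Target odds = 0.95/0.05 = 19.
Required Bayes factor = 19 ÷ (1/19) = 361.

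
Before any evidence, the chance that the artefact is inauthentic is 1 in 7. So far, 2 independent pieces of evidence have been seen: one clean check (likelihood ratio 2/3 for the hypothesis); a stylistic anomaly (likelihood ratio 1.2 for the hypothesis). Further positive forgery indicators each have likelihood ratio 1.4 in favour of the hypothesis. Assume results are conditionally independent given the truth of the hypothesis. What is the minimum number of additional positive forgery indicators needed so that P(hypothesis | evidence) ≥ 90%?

13

Prior odds = (1/7)/(6/7) = 1/6.
Combined Bayes factor of the evidence already in hand = (2/3) × 1.2 = 0.8.
Odds after that evidence = (1/6) × 0.8 = 2/15.
Target odds = 0.9/0.1 = 9.
Need 1.4ⁿ ≥ 9 ÷ (2/15) = 67.5.
1.4¹² ≈56.6939 falls short of 67.5 but 1.4¹³ ≈79.3715 reaches it, so n = 13.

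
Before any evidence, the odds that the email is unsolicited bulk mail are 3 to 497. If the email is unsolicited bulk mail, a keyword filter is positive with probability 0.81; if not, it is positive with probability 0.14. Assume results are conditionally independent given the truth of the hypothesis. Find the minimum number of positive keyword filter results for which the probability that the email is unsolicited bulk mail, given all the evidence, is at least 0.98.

Prior odds = 3/497.
Likelihood ratio of a positive = 0.81/0.14 = 81/14.
Target posterior odds = 0.98/0.02 = 49.
Require (81/14)ⁿ ≥ 49 ÷ (3/497) = 24353/3.
(81/14)⁵ ≈6483.13 falls short of 24353/3 but (81/14)⁶ ≈37509.6 reaches it, so n = 6.

6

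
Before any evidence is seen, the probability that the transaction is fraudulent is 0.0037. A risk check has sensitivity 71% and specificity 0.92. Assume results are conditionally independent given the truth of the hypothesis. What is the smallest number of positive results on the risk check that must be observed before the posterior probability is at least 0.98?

Prior odds = 0.0037/0.9963 = 37/9963.
False-positive rate = 1 − 0.92 = 0.08; likelihood ratio of a positive = 0.71/0.08 = 8.875.
Target posterior odds = 0.98/0.02 = 49.
Need (37/9963) × 8.875ⁿ ≥ 49, i.e. 8.875ⁿ ≥ 488187/37.
8.875⁴ = 25411681/4096 falls short of 488187/37 but 8.875⁵ ≈55060.7 reaches it, so n = 5.

5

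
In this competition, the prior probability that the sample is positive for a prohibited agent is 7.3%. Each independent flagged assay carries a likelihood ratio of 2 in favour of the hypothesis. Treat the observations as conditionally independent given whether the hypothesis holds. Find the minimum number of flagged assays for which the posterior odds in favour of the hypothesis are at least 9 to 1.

7

Prior odds: 0.073 ÷ 0.927 = 73/927.
Likelihood ratio per flagged assay = 2.
Target odds = 9.
Need (73/927) × 2ⁿ ≥ 9, i.e. 2ⁿ ≥ 8343/73.
2⁶ = 64 falls short of 8343/73 but 2⁷ = 128 reaches it, so n = 7.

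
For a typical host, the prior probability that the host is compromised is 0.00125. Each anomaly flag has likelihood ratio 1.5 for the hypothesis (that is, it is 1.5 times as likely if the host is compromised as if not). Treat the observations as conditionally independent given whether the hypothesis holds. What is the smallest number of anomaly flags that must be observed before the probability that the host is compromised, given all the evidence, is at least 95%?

24

Prior odds: 0.00125 ÷ 0.99875 = 1/799.
Likelihood ratio per anomaly flag = 1.5.
Target posterior odds = 0.95/0.05 = 19.
Need (1/799) × 1.5ⁿ ≥ 19, i.e. 1.5ⁿ ≥ 15181.
1.5²³ ≈11222.7 falls short of 15181 but 1.5²⁴ ≈16834.1 reaches it, so n = 24.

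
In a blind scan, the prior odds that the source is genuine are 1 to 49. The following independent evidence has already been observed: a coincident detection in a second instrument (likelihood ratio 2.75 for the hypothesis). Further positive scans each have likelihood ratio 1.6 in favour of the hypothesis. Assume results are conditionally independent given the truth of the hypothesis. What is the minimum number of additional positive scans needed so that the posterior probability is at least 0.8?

Prior odds = 1/49.
Bayes factor of the evidence already in hand = 2.75.
Odds after that evidence = (1/49) × 2.75 = 11/196.
Target odds = 0.8/0.2 = 4.
Need 1.6ⁿ ≥ 4 ÷ (11/196) = 784/11.
1.6⁹ = 134217728/1953125 falls short of 784/11 but 1.6¹⁰ ≈109.951 reaches it, so n = 10.

10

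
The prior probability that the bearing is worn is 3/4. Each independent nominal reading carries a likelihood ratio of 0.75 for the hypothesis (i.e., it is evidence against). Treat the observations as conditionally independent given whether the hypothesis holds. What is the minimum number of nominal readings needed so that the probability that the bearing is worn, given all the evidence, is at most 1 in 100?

20

Prior odds = 0.75/0.25 = 3.
Likelihood ratio per nominal reading = 0.75.
Target posterior odds = 0.01/0.99 = 1/99.
Require 0.75ⁿ ≤ 1/99 ÷ 3 = 1/297.
0.75¹⁹ ≈0.00422828 is still above 1/297 but 0.75²⁰ ≈0.00317121 is at or below it, so n = 20.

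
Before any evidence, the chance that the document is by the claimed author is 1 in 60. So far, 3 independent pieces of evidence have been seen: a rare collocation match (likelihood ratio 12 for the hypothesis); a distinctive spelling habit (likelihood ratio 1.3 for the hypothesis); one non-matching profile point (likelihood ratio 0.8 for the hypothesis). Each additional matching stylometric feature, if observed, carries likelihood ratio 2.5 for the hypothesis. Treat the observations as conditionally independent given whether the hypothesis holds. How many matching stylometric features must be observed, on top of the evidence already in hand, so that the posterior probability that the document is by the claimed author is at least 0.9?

5

Prior odds = (1/60)/(59/60) = 1/59.
Combined Bayes factor of the evidence already in hand = 12 × 1.3 × 0.8 = 12.48.
Odds after that evidence = (1/59) × 12.48 = 312/1475.
Target odds = 0.9/0.1 = 9.
Need 2.5ⁿ ≥ 9 ÷ (312/1475) = 4425/104.
2.5⁴ = 39.0625 falls short of 4425/104 but 2.5⁵ = 97.65625 reaches it, so n = 5.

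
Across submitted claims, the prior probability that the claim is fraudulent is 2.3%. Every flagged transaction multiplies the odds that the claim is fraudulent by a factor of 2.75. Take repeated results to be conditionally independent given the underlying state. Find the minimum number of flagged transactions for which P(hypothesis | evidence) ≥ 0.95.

Prior odds = 0.023/0.977 = 23/977.
Likelihood ratio per flagged transaction = 2.75.
Target posterior odds = 0.95/0.05 = 19.
Require 2.75ⁿ ≥ 19 ÷ (23/977) = 18563/23.
2.75⁶ = 1771561/4096 falls short of 18563/23 but 2.75⁷ = 19487171/16384 reaches it, so n = 7.

7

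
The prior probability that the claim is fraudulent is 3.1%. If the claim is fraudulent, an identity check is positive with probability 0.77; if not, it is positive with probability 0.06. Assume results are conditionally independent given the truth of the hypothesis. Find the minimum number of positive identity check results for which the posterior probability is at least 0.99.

Prior odds: 0.031 ÷ 0.969 = 31/969.
Likelihood ratio of a positive = 0.77/0.06 = 77/6.
Target posterior odds = 0.99/0.01 = 99.
Require (77/6)ⁿ ≥ 99 ÷ (31/969) = 95931/31.
(77/6)³ = 456533/216 falls short of 95931/31 but (77/6)⁴ = 35153041/1296 reaches it, so n = 4.

4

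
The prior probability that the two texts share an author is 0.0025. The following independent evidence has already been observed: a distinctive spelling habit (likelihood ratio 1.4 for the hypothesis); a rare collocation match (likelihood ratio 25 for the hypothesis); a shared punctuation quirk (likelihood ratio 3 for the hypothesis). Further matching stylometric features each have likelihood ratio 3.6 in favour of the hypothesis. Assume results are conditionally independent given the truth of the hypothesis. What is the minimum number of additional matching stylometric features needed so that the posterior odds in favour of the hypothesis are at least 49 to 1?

Prior odds = 0.0025/0.9975 = 1/399.
Combined Bayes factor of the evidence already in hand = 1.4 × 25 × 3 = 105.
Odds after that evidence = (1/399) × 105 = 5/19.
Target odds = 49.
Need 3.6ⁿ ≥ 49 ÷ (5/19) = 186.2.
3.6⁴ = 167.9616 falls short of 186.2 but 3.6⁵ = 604.66176 reaches it, so n = 5.

5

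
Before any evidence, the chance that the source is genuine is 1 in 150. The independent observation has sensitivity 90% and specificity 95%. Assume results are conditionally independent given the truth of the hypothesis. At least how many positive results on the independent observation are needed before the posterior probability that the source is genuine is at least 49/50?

4

Prior odds = (1/150)/(149/150) = 1/149.
False-positive rate = 1 − 0.95 = 0.05; likelihood ratio of a positive = 0.9/0.05 = 18.
Target posterior odds = 0.98/0.02 = 49.
Require 18ⁿ ≥ 49 ÷ (1/149) = 7301.
18³ = 5832 falls short of 7301 but 18⁴ = 104976 reaches it, so n = 4.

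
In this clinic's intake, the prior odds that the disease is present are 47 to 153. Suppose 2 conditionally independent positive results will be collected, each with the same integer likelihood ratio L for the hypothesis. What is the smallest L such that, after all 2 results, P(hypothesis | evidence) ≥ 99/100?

Prior odds = 47/153.
Target odds = 0.99/0.01 = 99.
Need L² ≥ 99 ÷ (47/153) = 15147/47.
17² = 289 < 15147/47 ≤ 324 = 18², so L = 18.

18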